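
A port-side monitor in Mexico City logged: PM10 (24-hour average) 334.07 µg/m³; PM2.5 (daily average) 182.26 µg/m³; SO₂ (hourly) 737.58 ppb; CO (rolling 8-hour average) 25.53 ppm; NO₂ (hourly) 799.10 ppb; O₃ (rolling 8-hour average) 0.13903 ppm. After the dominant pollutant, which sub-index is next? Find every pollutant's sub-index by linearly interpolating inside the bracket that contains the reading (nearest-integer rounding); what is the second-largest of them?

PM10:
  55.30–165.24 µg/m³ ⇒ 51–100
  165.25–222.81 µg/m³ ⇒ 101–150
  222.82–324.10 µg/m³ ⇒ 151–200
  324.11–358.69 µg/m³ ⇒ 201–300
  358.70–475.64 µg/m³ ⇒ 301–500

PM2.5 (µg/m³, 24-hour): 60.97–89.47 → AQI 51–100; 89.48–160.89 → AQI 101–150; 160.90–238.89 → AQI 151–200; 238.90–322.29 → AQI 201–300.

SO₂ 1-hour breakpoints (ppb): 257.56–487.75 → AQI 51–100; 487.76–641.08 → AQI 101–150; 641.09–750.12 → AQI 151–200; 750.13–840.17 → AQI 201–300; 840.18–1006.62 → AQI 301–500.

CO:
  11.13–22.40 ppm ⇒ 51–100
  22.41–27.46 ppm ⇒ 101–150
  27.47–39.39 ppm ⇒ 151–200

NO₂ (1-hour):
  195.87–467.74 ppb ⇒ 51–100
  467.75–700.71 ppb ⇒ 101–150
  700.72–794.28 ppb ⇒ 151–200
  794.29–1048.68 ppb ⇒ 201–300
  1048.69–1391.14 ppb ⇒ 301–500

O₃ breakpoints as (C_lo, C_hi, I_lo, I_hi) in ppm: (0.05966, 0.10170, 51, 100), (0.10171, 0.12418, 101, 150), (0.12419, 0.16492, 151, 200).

203

PM10: row 324.11–358.69 (AQI 201–300). (300−201)·(334.07−324.11)/(358.69−324.11) + 201 = 99·9.96/34.58 + 201 ≈ 229.51 → 230.
PM2.5: 182.26 ∈ [160.90, 238.89] ↔ index [151, 200].
151 + (182.26−160.90)·(200−151)/(238.89−160.90) = 151 + 21.36·49/77.99 ≈ 164.42, so AQI = 164.
SO₂: 737.58 lies in 641.09–750.12, so I_lo=151, I_hi=200, C_lo=641.09, C_hi=750.12.
(200−151)/(750.12−641.09) × (737.58−641.09) + 151 = 49/109.03 × 96.49 + 151 ≈ 194.36 → 194.
CO 25.53: bracket 22.41–27.46 → index 101–150; slope 49/5.05, offset 3.12.
AQI = 101 + 49/5.05·3.12 ≈ 131.27 ⇒ 131.
NO₂: row 794.29–1048.68 (AQI 201–300). (300−201)·(799.10−794.29)/(1048.68−794.29) + 201 = 99·4.81/254.39 + 201 ≈ 202.87 → 203.
O₃ 0.13903: bracket 0.12419–0.16492 → index 151–200; slope 49/0.04073, offset 0.01484.
AQI = 151 + 49/0.04073·0.01484 ≈ 168.85 ⇒ 169.
Sub-indices: PM10→230, PM2.5→164, SO₂→194, CO→131, NO₂→203, O₃→169. Ranked high→low: 230, 203, 194, 169, 164, 131. Second-highest sub-index = 203.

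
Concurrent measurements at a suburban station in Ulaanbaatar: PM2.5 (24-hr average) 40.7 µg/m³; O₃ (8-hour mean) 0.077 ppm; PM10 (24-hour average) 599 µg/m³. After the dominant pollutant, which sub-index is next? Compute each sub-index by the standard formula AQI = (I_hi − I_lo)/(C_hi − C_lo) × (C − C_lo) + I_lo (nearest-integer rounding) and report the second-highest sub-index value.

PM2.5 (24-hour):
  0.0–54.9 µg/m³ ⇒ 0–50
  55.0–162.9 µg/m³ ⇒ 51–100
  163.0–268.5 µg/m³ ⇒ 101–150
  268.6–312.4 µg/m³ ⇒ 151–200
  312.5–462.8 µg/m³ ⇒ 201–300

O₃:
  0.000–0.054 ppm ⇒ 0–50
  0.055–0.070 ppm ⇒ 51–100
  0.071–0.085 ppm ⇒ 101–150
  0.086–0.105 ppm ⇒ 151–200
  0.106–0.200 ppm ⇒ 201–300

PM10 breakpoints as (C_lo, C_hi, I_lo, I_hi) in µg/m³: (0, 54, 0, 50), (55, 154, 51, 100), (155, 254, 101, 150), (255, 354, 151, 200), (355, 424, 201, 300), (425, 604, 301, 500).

122

PM2.5: 40.7 lies in 0.0–54.9, so I_lo=0, I_hi=50, C_lo=0.0, C_hi=54.9.
(50−0)/(54.9−0.0) × (40.7−0.0) + 0 = 50/54.9 × 40.7 + 0 ≈ 37.07 → 37.
O₃: 0.077 ∈ [0.071, 0.085] ↔ index [101, 150].
101 + (0.077−0.071)·(150−101)/(0.085−0.071) = 101 + 0.006·49/0.014 ≈ 122.00, so AQI = 122.
PM10: row 425–604 (AQI 301–500). (500−301)·(599−425)/(604−425) + 301 = 199·174/179 + 301 ≈ 494.44 → 494.
Sub-indices: PM2.5→37, O₃→122, PM10→494. Ranked high→low: 494, 122, 37. Second-highest sub-index = 122.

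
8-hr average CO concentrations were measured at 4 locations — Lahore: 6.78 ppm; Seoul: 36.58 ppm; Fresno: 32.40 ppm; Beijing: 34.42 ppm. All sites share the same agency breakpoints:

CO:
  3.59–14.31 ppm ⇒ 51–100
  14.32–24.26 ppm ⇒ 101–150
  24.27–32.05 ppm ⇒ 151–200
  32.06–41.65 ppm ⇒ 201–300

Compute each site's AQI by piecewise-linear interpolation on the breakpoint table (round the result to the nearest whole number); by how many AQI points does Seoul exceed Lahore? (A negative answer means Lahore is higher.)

Lahore 6.78: bracket 3.59–14.31 → index 51–100; slope 49/10.72, offset 3.19.
AQI = 51 + 49/10.72·3.19 ≈ 65.58 ⇒ 66.
Seoul: 36.58 ∈ [32.06, 41.65] ↔ index [201, 300].
201 + (36.58−32.06)·(300−201)/(41.65−32.06) = 201 + 4.52·99/9.59 ≈ 247.66, so AQI = 248.
Fresno: row 32.06–41.65 (AQI 201–300). (300−201)·(32.40−32.06)/(41.65−32.06) + 201 = 99·0.34/9.59 + 201 ≈ 204.51 → 205.
Beijing: 34.42 ∈ [32.06, 41.65] ↔ index [201, 300].
201 + (34.42−32.06)·(300−201)/(41.65−32.06) = 201 + 2.36·99/9.59 ≈ 225.36, so AQI = 225.
AQIs: Lahore=66, Seoul=248, Fresno=205, Beijing=225. Seoul (248) − Lahore (66) = 182.

182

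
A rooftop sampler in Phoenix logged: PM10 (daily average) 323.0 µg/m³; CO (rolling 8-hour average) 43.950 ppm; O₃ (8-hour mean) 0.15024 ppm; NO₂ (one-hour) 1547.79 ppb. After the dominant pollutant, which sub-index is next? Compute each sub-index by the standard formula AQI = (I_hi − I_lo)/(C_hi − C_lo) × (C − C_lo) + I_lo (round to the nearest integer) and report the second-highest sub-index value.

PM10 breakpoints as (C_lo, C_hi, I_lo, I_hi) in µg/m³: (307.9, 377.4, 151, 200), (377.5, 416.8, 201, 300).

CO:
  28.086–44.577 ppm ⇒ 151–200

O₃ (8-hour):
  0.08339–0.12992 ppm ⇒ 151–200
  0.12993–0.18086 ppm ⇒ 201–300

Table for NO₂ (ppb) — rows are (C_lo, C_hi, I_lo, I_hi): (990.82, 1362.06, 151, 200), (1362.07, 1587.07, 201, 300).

PM10: 323.0 lies in 307.9–377.4, so I_lo=151, I_hi=200, C_lo=307.9, C_hi=377.4.
(200−151)/(377.4−307.9) × (323.0−307.9) + 151 = 49/69.5 × 15.1 + 151 ≈ 161.65 → 162.
CO: 43.950 lies in 28.086–44.577, so I_lo=151, I_hi=200, C_lo=28.086, C_hi=44.577.
(200−151)/(44.577−28.086) × (43.950−28.086) + 151 = 49/16.491 × 15.864 + 151 ≈ 198.14 → 198.
O₃ 0.15024: bracket 0.12993–0.18086 → index 201–300; slope 99/0.05093, offset 0.02031.
AQI = 201 + 99/0.05093·0.02031 ≈ 240.48 ⇒ 240.
NO₂: 1547.79 ∈ [1362.07, 1587.07] ↔ index [201, 300].
201 + (1547.79−1362.07)·(300−201)/(1587.07−1362.07) = 201 + 185.72·99/225.00 ≈ 282.72, so AQI = 283.
Sub-indices: PM10→162, CO→198, O₃→240, NO₂→283. Ranked high→low: 283, 240, 198, 162. Second-highest sub-index = 240.

240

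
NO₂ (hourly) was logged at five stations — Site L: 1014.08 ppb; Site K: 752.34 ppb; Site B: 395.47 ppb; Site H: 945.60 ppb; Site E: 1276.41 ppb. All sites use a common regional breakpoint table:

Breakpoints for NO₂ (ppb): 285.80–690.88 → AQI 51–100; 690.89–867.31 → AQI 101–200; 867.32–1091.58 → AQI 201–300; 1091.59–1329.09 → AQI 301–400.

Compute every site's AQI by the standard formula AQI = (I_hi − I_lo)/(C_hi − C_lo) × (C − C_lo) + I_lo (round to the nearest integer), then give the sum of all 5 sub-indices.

1079

Site L: row 867.32–1091.58 (AQI 201–300). (300−201)·(1014.08−867.32)/(1091.58−867.32) + 201 = 99·146.76/224.26 + 201 ≈ 265.79 → 266.
Site K: row 690.89–867.31 (AQI 101–200). (200−101)·(752.34−690.89)/(867.31−690.89) + 101 = 99·61.45/176.42 + 101 ≈ 135.48 → 135.
Site B 395.47: bracket 285.80–690.88 → index 51–100; slope 49/405.08, offset 109.67.
AQI = 51 + 49/405.08·109.67 ≈ 64.27 ⇒ 64.
Site H: row 867.32–1091.58 (AQI 201–300). (300−201)·(945.60−867.32)/(1091.58−867.32) + 201 = 99·78.28/224.26 + 201 ≈ 235.56 → 236.
Site E: row 1091.59–1329.09 (AQI 301–400). (400−301)·(1276.41−1091.59)/(1329.09−1091.59) + 301 = 99·184.82/237.50 + 301 ≈ 378.04 → 378.
AQIs: Site L=266, Site K=135, Site B=64, Site H=236, Site E=378. Sum = 266 + 135 + 64 + 236 + 378 = 1079.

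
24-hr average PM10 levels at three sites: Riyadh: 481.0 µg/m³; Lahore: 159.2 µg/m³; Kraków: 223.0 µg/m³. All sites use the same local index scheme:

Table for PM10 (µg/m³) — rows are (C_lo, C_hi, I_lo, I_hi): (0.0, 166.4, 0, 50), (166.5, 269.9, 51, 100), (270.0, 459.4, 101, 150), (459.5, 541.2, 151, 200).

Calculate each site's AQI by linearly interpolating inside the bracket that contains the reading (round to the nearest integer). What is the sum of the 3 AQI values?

290

Riyadh: row 459.5–541.2 (AQI 151–200). (200−151)·(481.0−459.5)/(541.2−459.5) + 151 = 49·21.5/81.7 + 151 ≈ 163.89 → 164.
Lahore 159.2: bracket 0.0–166.4 → index 0–50; slope 50/166.4, offset 159.2.
AQI = 0 + 50/166.4·159.2 ≈ 47.84 ⇒ 48.
Kraków: row 166.5–269.9 (AQI 51–100). (100−51)·(223.0−166.5)/(269.9−166.5) + 51 = 49·56.5/103.4 + 51 ≈ 77.77 → 78.
AQIs: Riyadh=164, Lahore=48, Kraków=78. Sum = 164 + 48 + 78 = 290.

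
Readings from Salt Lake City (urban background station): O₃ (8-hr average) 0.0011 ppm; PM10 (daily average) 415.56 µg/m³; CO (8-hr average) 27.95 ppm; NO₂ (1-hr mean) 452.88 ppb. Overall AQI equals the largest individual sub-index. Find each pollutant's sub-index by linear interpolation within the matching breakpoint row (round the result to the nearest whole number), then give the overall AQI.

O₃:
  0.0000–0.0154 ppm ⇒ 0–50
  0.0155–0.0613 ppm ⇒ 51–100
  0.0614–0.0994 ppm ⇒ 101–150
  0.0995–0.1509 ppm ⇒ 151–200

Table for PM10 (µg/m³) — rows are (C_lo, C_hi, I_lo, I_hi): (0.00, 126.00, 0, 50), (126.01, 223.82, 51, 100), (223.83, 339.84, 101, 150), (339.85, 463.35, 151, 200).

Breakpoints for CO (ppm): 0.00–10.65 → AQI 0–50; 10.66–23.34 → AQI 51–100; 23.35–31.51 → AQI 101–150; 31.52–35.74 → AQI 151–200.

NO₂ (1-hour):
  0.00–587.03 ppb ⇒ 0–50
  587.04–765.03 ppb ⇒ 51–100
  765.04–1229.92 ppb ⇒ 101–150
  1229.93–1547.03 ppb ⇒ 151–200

O₃: 0.0011 lies in 0.0000–0.0154, so I_lo=0, I_hi=50, C_lo=0.0000, C_hi=0.0154.
(50−0)/(0.0154−0.0000) × (0.0011−0.0000) + 0 = 50/0.0154 × 0.0011 + 0 ≈ 3.57 → 4.
PM10: 415.56 ∈ [339.85, 463.35] ↔ index [151, 200].
151 + (415.56−339.85)·(200−151)/(463.35−339.85) = 151 + 75.71·49/123.50 ≈ 181.04, so AQI = 181.
CO: 27.95 lies in 23.35–31.51, so I_lo=101, I_hi=150, C_lo=23.35, C_hi=31.51.
(150−101)/(31.51−23.35) × (27.95−23.35) + 101 = 49/8.16 × 4.60 + 101 ≈ 128.62 → 129.
NO₂: row 0.00–587.03 (AQI 0–50). (50−0)·(452.88−0.00)/(587.03−0.00) + 0 = 50·452.88/587.03 + 0 ≈ 38.57 → 39.
Sub-indices: O₃→4, PM10→181, CO→129, NO₂→39. Overall AQI = max = 181; dominant pollutant is PM10.

181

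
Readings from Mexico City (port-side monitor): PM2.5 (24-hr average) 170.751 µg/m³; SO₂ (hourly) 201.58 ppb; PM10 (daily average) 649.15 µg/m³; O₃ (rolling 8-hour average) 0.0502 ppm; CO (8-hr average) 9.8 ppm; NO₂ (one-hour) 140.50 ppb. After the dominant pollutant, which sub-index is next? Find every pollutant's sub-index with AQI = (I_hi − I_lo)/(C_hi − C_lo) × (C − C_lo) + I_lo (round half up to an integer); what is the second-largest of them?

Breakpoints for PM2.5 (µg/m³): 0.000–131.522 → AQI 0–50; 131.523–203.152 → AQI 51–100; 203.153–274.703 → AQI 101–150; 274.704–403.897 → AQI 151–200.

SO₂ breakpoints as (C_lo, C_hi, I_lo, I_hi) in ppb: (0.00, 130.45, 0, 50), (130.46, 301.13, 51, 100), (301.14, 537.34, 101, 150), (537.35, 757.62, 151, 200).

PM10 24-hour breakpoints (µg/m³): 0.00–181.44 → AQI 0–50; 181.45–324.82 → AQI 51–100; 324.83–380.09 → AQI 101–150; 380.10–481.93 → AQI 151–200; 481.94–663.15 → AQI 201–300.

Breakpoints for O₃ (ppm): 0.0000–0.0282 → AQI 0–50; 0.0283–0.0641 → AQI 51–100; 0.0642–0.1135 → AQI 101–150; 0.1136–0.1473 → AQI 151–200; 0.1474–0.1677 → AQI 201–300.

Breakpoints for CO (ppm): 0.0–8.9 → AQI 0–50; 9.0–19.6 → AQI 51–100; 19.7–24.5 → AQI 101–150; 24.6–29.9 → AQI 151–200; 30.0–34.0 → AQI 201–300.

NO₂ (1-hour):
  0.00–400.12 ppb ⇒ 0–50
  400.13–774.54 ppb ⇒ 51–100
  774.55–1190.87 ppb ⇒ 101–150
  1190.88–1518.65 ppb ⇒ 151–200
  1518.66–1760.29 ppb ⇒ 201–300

PM2.5: row 131.523–203.152 (AQI 51–100). (100−51)·(170.751−131.523)/(203.152−131.523) + 51 = 49·39.228/71.629 + 51 ≈ 77.84 → 78.
SO₂: 201.58 lies in 130.46–301.13, so I_lo=51, I_hi=100, C_lo=130.46, C_hi=301.13.
(100−51)/(301.13−130.46) × (201.58−130.46) + 51 = 49/170.67 × 71.12 + 51 ≈ 71.42 → 71.
PM10: 649.15 ∈ [481.94, 663.15] ↔ index [201, 300].
201 + (649.15−481.94)·(300−201)/(663.15−481.94) = 201 + 167.21·99/181.21 ≈ 292.35, so AQI = 292.
O₃ 0.0502: bracket 0.0283–0.0641 → index 51–100; slope 49/0.0358, offset 0.0219.
AQI = 51 + 49/0.0358·0.0219 ≈ 80.97 ⇒ 81.
CO: row 9.0–19.6 (AQI 51–100). (100−51)·(9.8−9.0)/(19.6−9.0) + 51 = 49·0.8/10.6 + 51 ≈ 54.70 → 55.
NO₂: 140.50 ∈ [0.00, 400.12] ↔ index [0, 50].
0 + (140.50−0.00)·(50−0)/(400.12−0.00) = 0 + 140.50·50/400.12 ≈ 17.56, so AQI = 18.
Sub-indices: PM2.5→78, SO₂→71, PM10→292, O₃→81, CO→55, NO₂→18. Ranked high→low: 292, 81, 78, 71, 55, 18. Second-highest sub-index = 81.

81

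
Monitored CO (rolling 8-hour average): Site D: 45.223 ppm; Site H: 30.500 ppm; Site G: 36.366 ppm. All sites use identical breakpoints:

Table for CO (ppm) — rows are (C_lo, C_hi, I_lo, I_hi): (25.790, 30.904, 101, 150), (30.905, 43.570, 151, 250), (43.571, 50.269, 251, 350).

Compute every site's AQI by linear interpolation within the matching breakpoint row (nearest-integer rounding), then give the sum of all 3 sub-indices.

615

Site D: row 43.571–50.269 (AQI 251–350). (350−251)·(45.223−43.571)/(50.269−43.571) + 251 = 99·1.652/6.698 + 251 ≈ 275.42 → 275.
Site H: 30.500 lies in 25.790–30.904, so I_lo=101, I_hi=150, C_lo=25.790, C_hi=30.904.
(150−101)/(30.904−25.790) × (30.500−25.790) + 101 = 49/5.114 × 4.710 + 101 ≈ 146.13 → 146.
Site G: 36.366 lies in 30.905–43.570, so I_lo=151, I_hi=250, C_lo=30.905, C_hi=43.570.
(250−151)/(43.570−30.905) × (36.366−30.905) + 151 = 99/12.665 × 5.461 + 151 ≈ 193.69 → 194.
AQIs: Site D=275, Site H=146, Site G=194. Sum = 275 + 146 + 194 = 615.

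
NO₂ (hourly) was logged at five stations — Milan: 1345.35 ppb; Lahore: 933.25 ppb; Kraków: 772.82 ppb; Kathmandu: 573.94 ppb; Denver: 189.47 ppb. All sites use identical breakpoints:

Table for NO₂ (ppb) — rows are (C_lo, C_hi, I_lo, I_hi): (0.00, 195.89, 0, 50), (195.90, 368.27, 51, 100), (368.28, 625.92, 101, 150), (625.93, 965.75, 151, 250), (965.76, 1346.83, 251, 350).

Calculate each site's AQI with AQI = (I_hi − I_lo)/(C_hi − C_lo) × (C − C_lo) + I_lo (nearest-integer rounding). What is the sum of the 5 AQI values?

973

Milan 1345.35: bracket 965.76–1346.83 → index 251–350; slope 99/381.07, offset 379.59.
AQI = 251 + 99/381.07·379.59 ≈ 349.62 ⇒ 350.
Lahore 933.25: bracket 625.93–965.75 → index 151–250; slope 99/339.82, offset 307.32.
AQI = 151 + 99/339.82·307.32 ≈ 240.53 ⇒ 241.
Kraków: 772.82 ∈ [625.93, 965.75] ↔ index [151, 250].
151 + (772.82−625.93)·(250−151)/(965.75−625.93) = 151 + 146.89·99/339.82 ≈ 193.79, so AQI = 194.
Kathmandu: 573.94 ∈ [368.28, 625.92] ↔ index [101, 150].
101 + (573.94−368.28)·(150−101)/(625.92−368.28) = 101 + 205.66·49/257.64 ≈ 140.11, so AQI = 140.
Denver: 189.47 lies in 0.00–195.89, so I_lo=0, I_hi=50, C_lo=0.00, C_hi=195.89.
(50−0)/(195.89−0.00) × (189.47−0.00) + 0 = 50/195.89 × 189.47 + 0 ≈ 48.36 → 48.
AQIs: Milan=350, Lahore=241, Kraków=194, Kathmandu=140, Denver=48. Sum = 350 + 241 + 194 + 140 + 48 = 973.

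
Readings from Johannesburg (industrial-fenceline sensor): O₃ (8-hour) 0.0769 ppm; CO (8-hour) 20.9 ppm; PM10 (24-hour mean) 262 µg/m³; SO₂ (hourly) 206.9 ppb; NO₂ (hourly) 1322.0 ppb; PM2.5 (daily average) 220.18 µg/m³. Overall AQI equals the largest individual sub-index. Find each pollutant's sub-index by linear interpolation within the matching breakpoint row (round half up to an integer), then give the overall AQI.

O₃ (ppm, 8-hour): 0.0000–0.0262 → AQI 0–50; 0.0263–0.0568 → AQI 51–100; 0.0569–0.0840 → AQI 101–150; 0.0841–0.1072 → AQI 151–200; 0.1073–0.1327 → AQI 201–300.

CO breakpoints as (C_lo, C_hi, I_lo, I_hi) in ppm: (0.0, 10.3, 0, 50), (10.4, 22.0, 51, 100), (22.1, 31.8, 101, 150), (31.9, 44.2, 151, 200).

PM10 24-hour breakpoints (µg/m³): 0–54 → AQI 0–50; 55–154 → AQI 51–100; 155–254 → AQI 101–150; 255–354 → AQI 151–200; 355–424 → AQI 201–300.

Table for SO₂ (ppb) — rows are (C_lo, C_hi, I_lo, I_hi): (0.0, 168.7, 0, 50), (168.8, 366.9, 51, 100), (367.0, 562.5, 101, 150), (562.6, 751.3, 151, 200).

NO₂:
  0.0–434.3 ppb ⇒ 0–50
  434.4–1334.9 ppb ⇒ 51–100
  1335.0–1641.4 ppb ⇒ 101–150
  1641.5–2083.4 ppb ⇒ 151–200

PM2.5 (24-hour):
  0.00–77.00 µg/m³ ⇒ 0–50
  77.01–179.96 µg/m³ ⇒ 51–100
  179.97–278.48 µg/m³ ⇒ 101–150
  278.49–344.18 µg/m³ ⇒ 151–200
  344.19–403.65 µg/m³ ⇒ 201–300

154

O₃ 0.0769: bracket 0.0569–0.0840 → index 101–150; slope 49/0.0271, offset 0.0200.
AQI = 101 + 49/0.0271·0.0200 ≈ 137.16 ⇒ 137.
CO: 20.9 ∈ [10.4, 22.0] ↔ index [51, 100].
51 + (20.9−10.4)·(100−51)/(22.0−10.4) = 51 + 10.5·49/11.6 ≈ 95.35, so AQI = 95.
PM10: 262 ∈ [255, 354] ↔ index [151, 200].
151 + (262−255)·(200−151)/(354−255) = 151 + 7·49/99 ≈ 154.46, so AQI = 154.
SO₂: 206.9 ∈ [168.8, 366.9] ↔ index [51, 100].
51 + (206.9−168.8)·(100−51)/(366.9−168.8) = 51 + 38.1·49/198.1 ≈ 60.42, so AQI = 60.
NO₂: 1322.0 ∈ [434.4, 1334.9] ↔ index [51, 100].
51 + (1322.0−434.4)·(100−51)/(1334.9−434.4) = 51 + 887.6·49/900.5 ≈ 99.30, so AQI = 99.
PM2.5 220.18: bracket 179.97–278.48 → index 101–150; slope 49/98.51, offset 40.21.
AQI = 101 + 49/98.51·40.21 ≈ 121.00 ⇒ 121.
Sub-indices: O₃→137, CO→95, PM10→154, SO₂→60, NO₂→99, PM2.5→121. Overall AQI = max = 154; dominant pollutant is PM10.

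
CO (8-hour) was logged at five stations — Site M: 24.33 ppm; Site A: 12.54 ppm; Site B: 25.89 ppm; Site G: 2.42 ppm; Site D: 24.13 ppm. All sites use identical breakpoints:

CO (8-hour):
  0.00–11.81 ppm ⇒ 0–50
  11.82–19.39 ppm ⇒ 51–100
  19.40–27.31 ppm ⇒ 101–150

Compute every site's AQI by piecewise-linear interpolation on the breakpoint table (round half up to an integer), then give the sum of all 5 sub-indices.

Site M: 24.33 ∈ [19.40, 27.31] ↔ index [101, 150].
101 + (24.33−19.40)·(150−101)/(27.31−19.40) = 101 + 4.93·49/7.91 ≈ 131.54, so AQI = 132.
Site A: 12.54 ∈ [11.82, 19.39] ↔ index [51, 100].
51 + (12.54−11.82)·(100−51)/(19.39−11.82) = 51 + 0.72·49/7.57 ≈ 55.66, so AQI = 56.
Site B: 25.89 ∈ [19.40, 27.31] ↔ index [101, 150].
101 + (25.89−19.40)·(150−101)/(27.31−19.40) = 101 + 6.49·49/7.91 ≈ 141.20, so AQI = 141.
Site G: 2.42 ∈ [0.00, 11.81] ↔ index [0, 50].
0 + (2.42−0.00)·(50−0)/(11.81−0.00) = 0 + 2.42·50/11.81 ≈ 10.25, so AQI = 10.
Site D: row 19.40–27.31 (AQI 101–150). (150−101)·(24.13−19.40)/(27.31−19.40) + 101 = 49·4.73/7.91 + 101 ≈ 130.30 → 130.
AQIs: Site M=132, Site A=56, Site B=141, Site G=10, Site D=130. Sum = 132 + 56 + 141 + 10 + 130 = 469.

469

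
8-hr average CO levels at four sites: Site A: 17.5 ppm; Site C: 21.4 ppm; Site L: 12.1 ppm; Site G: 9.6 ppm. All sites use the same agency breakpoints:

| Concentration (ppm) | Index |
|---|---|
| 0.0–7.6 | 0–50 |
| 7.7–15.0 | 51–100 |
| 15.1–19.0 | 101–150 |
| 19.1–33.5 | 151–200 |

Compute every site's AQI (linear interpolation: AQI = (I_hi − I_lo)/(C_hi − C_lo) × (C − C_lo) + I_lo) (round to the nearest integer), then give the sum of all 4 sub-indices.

435

Site A: row 15.1–19.0 (AQI 101–150). (150−101)·(17.5−15.1)/(19.0−15.1) + 101 = 49·2.4/3.9 + 101 ≈ 131.15 → 131.
Site C: 21.4 lies in 19.1–33.5, so I_lo=151, I_hi=200, C_lo=19.1, C_hi=33.5.
(200−151)/(33.5−19.1) × (21.4−19.1) + 151 = 49/14.4 × 2.3 + 151 ≈ 158.83 → 159.
Site L: 12.1 lies in 7.7–15.0, so I_lo=51, I_hi=100, C_lo=7.7, C_hi=15.0.
(100−51)/(15.0−7.7) × (12.1−7.7) + 51 = 49/7.3 × 4.4 + 51 ≈ 80.53 → 81.
Site G: 9.6 lies in 7.7–15.0, so I_lo=51, I_hi=100, C_lo=7.7, C_hi=15.0.
(100−51)/(15.0−7.7) × (9.6−7.7) + 51 = 49/7.3 × 1.9 + 51 ≈ 63.75 → 64.
AQIs: Site A=131, Site C=159, Site L=81, Site G=64. Sum = 131 + 159 + 81 + 64 = 435.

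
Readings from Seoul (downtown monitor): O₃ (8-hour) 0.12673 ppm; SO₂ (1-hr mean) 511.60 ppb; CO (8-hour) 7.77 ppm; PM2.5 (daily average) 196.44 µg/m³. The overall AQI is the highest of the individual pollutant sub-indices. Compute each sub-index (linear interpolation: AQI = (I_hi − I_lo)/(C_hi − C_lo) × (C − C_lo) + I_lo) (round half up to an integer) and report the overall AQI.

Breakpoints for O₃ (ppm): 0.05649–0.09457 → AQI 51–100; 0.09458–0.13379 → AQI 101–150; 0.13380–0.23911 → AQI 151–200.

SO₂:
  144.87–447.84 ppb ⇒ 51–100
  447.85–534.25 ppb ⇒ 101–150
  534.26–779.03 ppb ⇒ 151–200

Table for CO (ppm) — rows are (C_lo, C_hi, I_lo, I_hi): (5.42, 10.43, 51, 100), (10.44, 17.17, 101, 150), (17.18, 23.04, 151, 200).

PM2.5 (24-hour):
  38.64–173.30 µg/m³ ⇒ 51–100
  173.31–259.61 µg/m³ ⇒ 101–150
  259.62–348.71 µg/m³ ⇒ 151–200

O₃ 0.12673: bracket 0.09458–0.13379 → index 101–150; slope 49/0.03921, offset 0.03215.
AQI = 101 + 49/0.03921·0.03215 ≈ 141.18 ⇒ 141.
SO₂: 511.60 ∈ [447.85, 534.25] ↔ index [101, 150].
101 + (511.60−447.85)·(150−101)/(534.25−447.85) = 101 + 63.75·49/86.40 ≈ 137.15, so AQI = 137.
CO: row 5.42–10.43 (AQI 51–100). (100−51)·(7.77−5.42)/(10.43−5.42) + 51 = 49·2.35/5.01 + 51 ≈ 73.98 → 74.
PM2.5: 196.44 ∈ [173.31, 259.61] ↔ index [101, 150].
101 + (196.44−173.31)·(150−101)/(259.61−173.31) = 101 + 23.13·49/86.30 ≈ 114.13, so AQI = 114.
Sub-indices: O₃→141, SO₂→137, CO→74, PM2.5→114. Overall AQI = max = 141; dominant pollutant is O₃.

141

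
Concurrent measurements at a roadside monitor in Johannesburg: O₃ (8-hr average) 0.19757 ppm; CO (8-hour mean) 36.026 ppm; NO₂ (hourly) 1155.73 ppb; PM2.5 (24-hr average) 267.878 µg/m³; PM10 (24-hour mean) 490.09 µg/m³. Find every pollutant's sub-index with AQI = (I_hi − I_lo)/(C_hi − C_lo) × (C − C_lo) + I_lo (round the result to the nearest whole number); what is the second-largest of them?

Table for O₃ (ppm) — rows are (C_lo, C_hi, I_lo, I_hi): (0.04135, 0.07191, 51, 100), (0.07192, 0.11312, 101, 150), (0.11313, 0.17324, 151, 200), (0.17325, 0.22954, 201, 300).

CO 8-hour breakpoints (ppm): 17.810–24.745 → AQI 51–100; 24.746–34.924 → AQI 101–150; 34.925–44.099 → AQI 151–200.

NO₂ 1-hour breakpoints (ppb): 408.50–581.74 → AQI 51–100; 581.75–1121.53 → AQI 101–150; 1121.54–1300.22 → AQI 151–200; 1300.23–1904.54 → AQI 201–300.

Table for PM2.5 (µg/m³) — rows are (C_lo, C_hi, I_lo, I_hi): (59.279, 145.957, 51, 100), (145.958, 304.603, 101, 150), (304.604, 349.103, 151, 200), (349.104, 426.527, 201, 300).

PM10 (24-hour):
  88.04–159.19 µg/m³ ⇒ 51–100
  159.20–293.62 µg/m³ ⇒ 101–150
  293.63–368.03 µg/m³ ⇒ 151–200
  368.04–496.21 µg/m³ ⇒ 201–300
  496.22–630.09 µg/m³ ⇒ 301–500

O₃: 0.19757 lies in 0.17325–0.22954, so I_lo=201, I_hi=300, C_lo=0.17325, C_hi=0.22954.
(300−201)/(0.22954−0.17325) × (0.19757−0.17325) + 201 = 99/0.05629 × 0.02432 + 201 ≈ 243.77 → 244.
CO: 36.026 ∈ [34.925, 44.099] ↔ index [151, 200].
151 + (36.026−34.925)·(200−151)/(44.099−34.925) = 151 + 1.101·49/9.174 ≈ 156.88, so AQI = 157.
NO₂: 1155.73 lies in 1121.54–1300.22, so I_lo=151, I_hi=200, C_lo=1121.54, C_hi=1300.22.
(200−151)/(1300.22−1121.54) × (1155.73−1121.54) + 151 = 49/178.68 × 34.19 + 151 ≈ 160.38 → 160.
PM2.5: row 145.958–304.603 (AQI 101–150). (150−101)·(267.878−145.958)/(304.603−145.958) + 101 = 49·121.920/158.645 + 101 ≈ 138.66 → 139.
PM10: 490.09 ∈ [368.04, 496.21] ↔ index [201, 300].
201 + (490.09−368.04)·(300−201)/(496.21−368.04) = 201 + 122.05·99/128.17 ≈ 295.27, so AQI = 295.
Sub-indices: O₃→244, CO→157, NO₂→160, PM2.5→139, PM10→295. Ranked high→low: 295, 244, 160, 157, 139. Second-highest sub-index = 244.

244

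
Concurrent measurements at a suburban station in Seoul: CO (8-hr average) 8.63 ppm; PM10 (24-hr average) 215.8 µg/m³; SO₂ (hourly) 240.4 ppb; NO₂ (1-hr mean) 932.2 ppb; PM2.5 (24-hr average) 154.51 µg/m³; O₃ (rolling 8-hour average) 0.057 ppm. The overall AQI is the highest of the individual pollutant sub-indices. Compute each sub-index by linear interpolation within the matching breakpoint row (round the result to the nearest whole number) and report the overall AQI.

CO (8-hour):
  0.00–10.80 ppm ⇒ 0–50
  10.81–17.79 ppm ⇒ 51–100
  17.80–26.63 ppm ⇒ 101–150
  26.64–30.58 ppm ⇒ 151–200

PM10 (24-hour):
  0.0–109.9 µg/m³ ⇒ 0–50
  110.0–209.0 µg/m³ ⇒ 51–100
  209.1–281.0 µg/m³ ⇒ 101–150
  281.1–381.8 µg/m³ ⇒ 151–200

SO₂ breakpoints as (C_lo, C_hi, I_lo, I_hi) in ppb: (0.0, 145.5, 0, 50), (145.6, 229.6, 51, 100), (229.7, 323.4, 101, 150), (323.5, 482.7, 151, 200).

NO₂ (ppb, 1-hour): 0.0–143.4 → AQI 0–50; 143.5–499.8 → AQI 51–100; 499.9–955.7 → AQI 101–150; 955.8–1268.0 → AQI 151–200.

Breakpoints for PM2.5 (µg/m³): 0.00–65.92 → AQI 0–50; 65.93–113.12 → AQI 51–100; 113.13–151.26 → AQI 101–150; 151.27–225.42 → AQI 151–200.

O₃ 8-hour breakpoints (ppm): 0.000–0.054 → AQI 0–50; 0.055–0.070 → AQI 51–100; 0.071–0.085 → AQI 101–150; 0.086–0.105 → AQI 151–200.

153

CO 8.63: bracket 0.00–10.80 → index 0–50; slope 50/10.80, offset 8.63.
AQI = 0 + 50/10.80·8.63 ≈ 39.95 ⇒ 40.
PM10: 215.8 ∈ [209.1, 281.0] ↔ index [101, 150].
101 + (215.8−209.1)·(150−101)/(281.0−209.1) = 101 + 6.7·49/71.9 ≈ 105.57, so AQI = 106.
SO₂: 240.4 ∈ [229.7, 323.4] ↔ index [101, 150].
101 + (240.4−229.7)·(150−101)/(323.4−229.7) = 101 + 10.7·49/93.7 ≈ 106.60, so AQI = 107.
NO₂: 932.2 ∈ [499.9, 955.7] ↔ index [101, 150].
101 + (932.2−499.9)·(150−101)/(955.7−499.9) = 101 + 432.3·49/455.8 ≈ 147.47, so AQI = 147.
PM2.5: 154.51 lies in 151.27–225.42, so I_lo=151, I_hi=200, C_lo=151.27, C_hi=225.42.
(200−151)/(225.42−151.27) × (154.51−151.27) + 151 = 49/74.15 × 3.24 + 151 ≈ 153.14 → 153.
O₃: 0.057 lies in 0.055–0.070, so I_lo=51, I_hi=100, C_lo=0.055, C_hi=0.070.
(100−51)/(0.070−0.055) × (0.057−0.055) + 51 = 49/0.015 × 0.002 + 51 ≈ 57.53 → 58.
Sub-indices: CO→40, PM10→106, SO₂→107, NO₂→147, PM2.5→153, O₃→58. Overall AQI = max = 153; dominant pollutant is PM2.5.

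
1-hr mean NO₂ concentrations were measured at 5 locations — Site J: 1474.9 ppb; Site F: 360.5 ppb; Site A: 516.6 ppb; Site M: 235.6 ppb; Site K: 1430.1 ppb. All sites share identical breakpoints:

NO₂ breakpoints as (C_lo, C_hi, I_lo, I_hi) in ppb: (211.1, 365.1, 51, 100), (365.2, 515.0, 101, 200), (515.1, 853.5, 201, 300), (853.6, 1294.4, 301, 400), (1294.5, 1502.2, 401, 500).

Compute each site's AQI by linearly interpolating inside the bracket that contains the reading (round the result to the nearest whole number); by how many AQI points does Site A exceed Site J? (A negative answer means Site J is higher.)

Site J: row 1294.5–1502.2 (AQI 401–500). (500−401)·(1474.9−1294.5)/(1502.2−1294.5) + 401 = 99·180.4/207.7 + 401 ≈ 486.99 → 487.
Site F: 360.5 lies in 211.1–365.1, so I_lo=51, I_hi=100, C_lo=211.1, C_hi=365.1.
(100−51)/(365.1−211.1) × (360.5−211.1) + 51 = 49/154.0 × 149.4 + 51 ≈ 98.54 → 99.
Site A: 516.6 lies in 515.1–853.5, so I_lo=201, I_hi=300, C_lo=515.1, C_hi=853.5.
(300−201)/(853.5−515.1) × (516.6−515.1) + 201 = 99/338.4 × 1.5 + 201 ≈ 201.44 → 201.
Site M 235.6: bracket 211.1–365.1 → index 51–100; slope 49/154.0, offset 24.5.
AQI = 51 + 49/154.0·24.5 ≈ 58.80 ⇒ 59.
Site K: 1430.1 lies in 1294.5–1502.2, so I_lo=401, I_hi=500, C_lo=1294.5, C_hi=1502.2.
(500−401)/(1502.2−1294.5) × (1430.1−1294.5) + 401 = 99/207.7 × 135.6 + 401 ≈ 465.63 → 466.
AQIs: Site J=487, Site F=99, Site A=201, Site M=59, Site K=466. Site A (201) − Site J (487) = -286.

-286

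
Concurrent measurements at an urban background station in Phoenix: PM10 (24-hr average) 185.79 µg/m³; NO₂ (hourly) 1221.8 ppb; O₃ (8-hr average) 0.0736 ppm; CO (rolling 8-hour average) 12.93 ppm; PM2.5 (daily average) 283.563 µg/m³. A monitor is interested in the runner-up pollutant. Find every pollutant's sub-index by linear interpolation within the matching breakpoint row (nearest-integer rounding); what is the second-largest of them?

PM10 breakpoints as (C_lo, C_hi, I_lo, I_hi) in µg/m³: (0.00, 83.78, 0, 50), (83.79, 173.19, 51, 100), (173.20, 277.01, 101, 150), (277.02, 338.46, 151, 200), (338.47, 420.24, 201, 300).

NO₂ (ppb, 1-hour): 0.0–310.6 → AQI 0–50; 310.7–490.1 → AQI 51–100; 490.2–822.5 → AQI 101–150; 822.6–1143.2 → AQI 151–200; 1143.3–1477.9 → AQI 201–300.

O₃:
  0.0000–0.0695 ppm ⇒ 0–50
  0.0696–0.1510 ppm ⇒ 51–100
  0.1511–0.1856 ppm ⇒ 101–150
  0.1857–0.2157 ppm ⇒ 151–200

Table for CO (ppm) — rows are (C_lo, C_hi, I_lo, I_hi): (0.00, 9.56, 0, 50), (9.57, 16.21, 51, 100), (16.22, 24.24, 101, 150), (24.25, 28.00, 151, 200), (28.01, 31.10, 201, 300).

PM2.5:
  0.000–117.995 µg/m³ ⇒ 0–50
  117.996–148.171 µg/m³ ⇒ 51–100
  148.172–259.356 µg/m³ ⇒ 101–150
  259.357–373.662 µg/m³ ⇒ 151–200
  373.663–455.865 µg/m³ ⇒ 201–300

161

PM10: 185.79 lies in 173.20–277.01, so I_lo=101, I_hi=150, C_lo=173.20, C_hi=277.01.
(150−101)/(277.01−173.20) × (185.79−173.20) + 101 = 49/103.81 × 12.59 + 101 ≈ 106.94 → 107.
NO₂ 1221.8: bracket 1143.3–1477.9 → index 201–300; slope 99/334.6, offset 78.5.
AQI = 201 + 99/334.6·78.5 ≈ 224.23 ⇒ 224.
O₃ 0.0736: bracket 0.0696–0.1510 → index 51–100; slope 49/0.0814, offset 0.0040.
AQI = 51 + 49/0.0814·0.0040 ≈ 53.41 ⇒ 53.
CO: 12.93 lies in 9.57–16.21, so I_lo=51, I_hi=100, C_lo=9.57, C_hi=16.21.
(100−51)/(16.21−9.57) × (12.93−9.57) + 51 = 49/6.64 × 3.36 + 51 ≈ 75.80 → 76.
PM2.5: 283.563 lies in 259.357–373.662, so I_lo=151, I_hi=200, C_lo=259.357, C_hi=373.662.
(200−151)/(373.662−259.357) × (283.563−259.357) + 151 = 49/114.305 × 24.206 + 151 ≈ 161.38 → 161.
Sub-indices: PM10→107, NO₂→224, O₃→53, CO→76, PM2.5→161. Ranked high→low: 224, 161, 107, 76, 53. Second-highest sub-index = 161.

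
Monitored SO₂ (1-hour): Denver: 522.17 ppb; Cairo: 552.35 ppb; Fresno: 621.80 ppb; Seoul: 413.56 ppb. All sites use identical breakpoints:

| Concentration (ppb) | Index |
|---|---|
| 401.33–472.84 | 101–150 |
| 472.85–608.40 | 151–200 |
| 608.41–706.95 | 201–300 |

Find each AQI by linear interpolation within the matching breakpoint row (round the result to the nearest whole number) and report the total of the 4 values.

672

Denver 522.17: bracket 472.85–608.40 → index 151–200; slope 49/135.55, offset 49.32.
AQI = 151 + 49/135.55·49.32 ≈ 168.83 ⇒ 169.
Cairo 552.35: bracket 472.85–608.40 → index 151–200; slope 49/135.55, offset 79.50.
AQI = 151 + 49/135.55·79.50 ≈ 179.74 ⇒ 180.
Fresno: row 608.41–706.95 (AQI 201–300). (300−201)·(621.80−608.41)/(706.95−608.41) + 201 = 99·13.39/98.54 + 201 ≈ 214.45 → 214.
Seoul: 413.56 lies in 401.33–472.84, so I_lo=101, I_hi=150, C_lo=401.33, C_hi=472.84.
(150−101)/(472.84−401.33) × (413.56−401.33) + 101 = 49/71.51 × 12.23 + 101 ≈ 109.38 → 109.
AQIs: Denver=169, Cairo=180, Fresno=214, Seoul=109. Sum = 169 + 180 + 214 + 109 = 672.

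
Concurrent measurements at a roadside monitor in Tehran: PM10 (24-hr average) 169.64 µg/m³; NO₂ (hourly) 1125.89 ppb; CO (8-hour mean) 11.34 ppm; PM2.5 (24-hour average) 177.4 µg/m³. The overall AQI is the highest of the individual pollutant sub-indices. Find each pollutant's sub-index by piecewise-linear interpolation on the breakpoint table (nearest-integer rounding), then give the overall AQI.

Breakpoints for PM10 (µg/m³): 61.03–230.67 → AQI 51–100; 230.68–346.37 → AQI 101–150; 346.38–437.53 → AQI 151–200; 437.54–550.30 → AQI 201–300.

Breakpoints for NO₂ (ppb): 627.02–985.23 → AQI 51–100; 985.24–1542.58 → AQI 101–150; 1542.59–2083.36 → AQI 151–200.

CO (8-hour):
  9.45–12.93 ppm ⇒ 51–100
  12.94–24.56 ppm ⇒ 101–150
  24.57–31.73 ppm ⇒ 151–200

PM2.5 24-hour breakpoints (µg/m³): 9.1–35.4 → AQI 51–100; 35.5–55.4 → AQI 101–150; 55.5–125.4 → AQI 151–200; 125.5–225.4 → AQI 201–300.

252

PM10: 169.64 lies in 61.03–230.67, so I_lo=51, I_hi=100, C_lo=61.03, C_hi=230.67.
(100−51)/(230.67−61.03) × (169.64−61.03) + 51 = 49/169.64 × 108.61 + 51 ≈ 82.37 → 82.
NO₂: 1125.89 lies in 985.24–1542.58, so I_lo=101, I_hi=150, C_lo=985.24, C_hi=1542.58.
(150−101)/(1542.58−985.24) × (1125.89−985.24) + 101 = 49/557.34 × 140.65 + 101 ≈ 113.37 → 113.
CO: row 9.45–12.93 (AQI 51–100). (100−51)·(11.34−9.45)/(12.93−9.45) + 51 = 49·1.89/3.48 + 51 ≈ 77.61 → 78.
PM2.5: 177.4 ∈ [125.5, 225.4] ↔ index [201, 300].
201 + (177.4−125.5)·(300−201)/(225.4−125.5) = 201 + 51.9·99/99.9 ≈ 252.43, so AQI = 252.
Sub-indices: PM10→82, NO₂→113, CO→78, PM2.5→252. Overall AQI = max = 252; dominant pollutant is PM2.5.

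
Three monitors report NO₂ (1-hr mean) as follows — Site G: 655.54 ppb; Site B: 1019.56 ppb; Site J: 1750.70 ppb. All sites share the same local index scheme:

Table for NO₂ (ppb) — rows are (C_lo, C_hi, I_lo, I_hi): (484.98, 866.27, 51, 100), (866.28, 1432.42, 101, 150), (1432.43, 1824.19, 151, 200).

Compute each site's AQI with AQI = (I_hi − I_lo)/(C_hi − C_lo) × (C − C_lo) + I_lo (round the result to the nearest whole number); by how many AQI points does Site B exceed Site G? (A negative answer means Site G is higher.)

Site G: 655.54 lies in 484.98–866.27, so I_lo=51, I_hi=100, C_lo=484.98, C_hi=866.27.
(100−51)/(866.27−484.98) × (655.54−484.98) + 51 = 49/381.29 × 170.56 + 51 ≈ 72.92 → 73.
Site B: 1019.56 lies in 866.28–1432.42, so I_lo=101, I_hi=150, C_lo=866.28, C_hi=1432.42.
(150−101)/(1432.42−866.28) × (1019.56−866.28) + 101 = 49/566.14 × 153.28 + 101 ≈ 114.27 → 114.
Site J: row 1432.43–1824.19 (AQI 151–200). (200−151)·(1750.70−1432.43)/(1824.19−1432.43) + 151 = 49·318.27/391.76 + 151 ≈ 190.81 → 191.
AQIs: Site G=73, Site B=114, Site J=191. Site B (114) − Site G (73) = 41.

41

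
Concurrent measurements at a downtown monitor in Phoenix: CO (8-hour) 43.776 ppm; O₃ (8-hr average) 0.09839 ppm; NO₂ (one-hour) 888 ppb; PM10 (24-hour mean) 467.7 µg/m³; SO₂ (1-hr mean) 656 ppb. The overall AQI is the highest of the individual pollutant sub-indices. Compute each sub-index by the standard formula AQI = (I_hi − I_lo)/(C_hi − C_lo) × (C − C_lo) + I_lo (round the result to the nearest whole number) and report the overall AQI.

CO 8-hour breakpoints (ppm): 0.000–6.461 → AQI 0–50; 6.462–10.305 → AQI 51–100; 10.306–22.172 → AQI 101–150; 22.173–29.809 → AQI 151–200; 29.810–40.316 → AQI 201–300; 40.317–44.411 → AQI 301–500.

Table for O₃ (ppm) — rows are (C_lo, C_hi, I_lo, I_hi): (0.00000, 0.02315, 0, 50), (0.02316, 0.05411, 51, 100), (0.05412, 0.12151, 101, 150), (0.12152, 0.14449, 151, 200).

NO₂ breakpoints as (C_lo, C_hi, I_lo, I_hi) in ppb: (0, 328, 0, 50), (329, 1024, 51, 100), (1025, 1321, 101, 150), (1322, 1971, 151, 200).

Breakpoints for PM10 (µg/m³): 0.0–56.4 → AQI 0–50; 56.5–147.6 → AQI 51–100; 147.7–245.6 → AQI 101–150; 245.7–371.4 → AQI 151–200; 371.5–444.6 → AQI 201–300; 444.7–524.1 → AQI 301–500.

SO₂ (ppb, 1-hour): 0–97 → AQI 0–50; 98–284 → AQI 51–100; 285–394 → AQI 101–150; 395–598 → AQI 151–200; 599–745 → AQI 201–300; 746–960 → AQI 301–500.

CO: row 40.317–44.411 (AQI 301–500). (500−301)·(43.776−40.317)/(44.411−40.317) + 301 = 199·3.459/4.094 + 301 ≈ 469.13 → 469.
O₃: row 0.05412–0.12151 (AQI 101–150). (150−101)·(0.09839−0.05412)/(0.12151−0.05412) + 101 = 49·0.04427/0.06739 + 101 ≈ 133.19 → 133.
NO₂: row 329–1024 (AQI 51–100). (100−51)·(888−329)/(1024−329) + 51 = 49·559/695 + 51 ≈ 90.41 → 90.
PM10 467.7: bracket 444.7–524.1 → index 301–500; slope 199/79.4, offset 23.0.
AQI = 301 + 199/79.4·23.0 ≈ 358.64 ⇒ 359.
SO₂: 656 lies in 599–745, so I_lo=201, I_hi=300, C_lo=599, C_hi=745.
(300−201)/(745−599) × (656−599) + 201 = 99/146 × 57 + 201 ≈ 239.65 → 240.
Sub-indices: CO→469, O₃→133, NO₂→90, PM10→359, SO₂→240. Overall AQI = max = 469; dominant pollutant is CO.

469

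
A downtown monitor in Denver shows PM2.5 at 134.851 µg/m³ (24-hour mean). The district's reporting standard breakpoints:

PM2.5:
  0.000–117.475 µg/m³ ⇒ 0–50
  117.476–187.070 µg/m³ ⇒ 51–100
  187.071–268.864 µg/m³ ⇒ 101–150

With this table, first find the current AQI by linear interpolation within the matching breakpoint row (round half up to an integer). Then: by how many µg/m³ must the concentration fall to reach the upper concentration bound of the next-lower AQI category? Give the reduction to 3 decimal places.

PM2.5: 134.851 lies in 117.476–187.070, so I_lo=51, I_hi=100, C_lo=117.476, C_hi=187.070.
(100−51)/(187.070−117.476) × (134.851−117.476) + 51 = 49/69.594 × 17.375 + 51 ≈ 63.23 → 63.
Current AQI 63 is in the Moderate range (51–100). The next-lower category tops out at AQI 50, whose upper concentration bound is 117.475 µg/m³.
Reduction needed = 134.851 − 117.475 = 17.376 µg/m³.

17.376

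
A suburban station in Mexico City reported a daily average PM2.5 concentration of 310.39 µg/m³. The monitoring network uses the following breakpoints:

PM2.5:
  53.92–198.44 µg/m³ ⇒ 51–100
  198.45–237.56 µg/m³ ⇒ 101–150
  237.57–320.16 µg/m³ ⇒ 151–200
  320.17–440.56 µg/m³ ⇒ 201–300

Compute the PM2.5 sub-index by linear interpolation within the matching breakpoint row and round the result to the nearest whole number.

PM2.5: 310.39 ∈ [237.57, 320.16] ↔ index [151, 200].
151 + (310.39−237.57)·(200−151)/(320.16−237.57) = 151 + 72.82·49/82.59 ≈ 194.20, so AQI = 194.

194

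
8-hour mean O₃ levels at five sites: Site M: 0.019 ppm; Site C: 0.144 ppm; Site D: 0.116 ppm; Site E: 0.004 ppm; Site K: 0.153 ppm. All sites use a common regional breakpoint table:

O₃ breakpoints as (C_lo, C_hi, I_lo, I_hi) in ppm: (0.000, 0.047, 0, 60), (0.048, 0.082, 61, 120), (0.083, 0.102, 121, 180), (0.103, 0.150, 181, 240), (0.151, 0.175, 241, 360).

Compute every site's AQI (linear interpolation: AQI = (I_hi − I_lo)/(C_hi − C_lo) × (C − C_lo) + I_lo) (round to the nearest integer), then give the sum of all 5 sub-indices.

Site M: 0.019 lies in 0.000–0.047, so I_lo=0, I_hi=60, C_lo=0.000, C_hi=0.047.
(60−0)/(0.047−0.000) × (0.019−0.000) + 0 = 60/0.047 × 0.019 + 0 ≈ 24.26 → 24.
Site C: 0.144 ∈ [0.103, 0.150] ↔ index [181, 240].
181 + (0.144−0.103)·(240−181)/(0.150−0.103) = 181 + 0.041·59/0.047 ≈ 232.47, so AQI = 232.
Site D: 0.116 lies in 0.103–0.150, so I_lo=181, I_hi=240, C_lo=0.103, C_hi=0.150.
(240−181)/(0.150−0.103) × (0.116−0.103) + 181 = 59/0.047 × 0.013 + 181 ≈ 197.32 → 197.
Site E: row 0.000–0.047 (AQI 0–60). (60−0)·(0.004−0.000)/(0.047−0.000) + 0 = 60·0.004/0.047 + 0 ≈ 5.11 → 5.
Site K: 0.153 ∈ [0.151, 0.175] ↔ index [241, 360].
241 + (0.153−0.151)·(360−241)/(0.175−0.151) = 241 + 0.002·119/0.024 ≈ 250.92, so AQI = 251.
AQIs: Site M=24, Site C=232, Site D=197, Site E=5, Site K=251. Sum = 24 + 232 + 197 + 5 + 251 = 709.

709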